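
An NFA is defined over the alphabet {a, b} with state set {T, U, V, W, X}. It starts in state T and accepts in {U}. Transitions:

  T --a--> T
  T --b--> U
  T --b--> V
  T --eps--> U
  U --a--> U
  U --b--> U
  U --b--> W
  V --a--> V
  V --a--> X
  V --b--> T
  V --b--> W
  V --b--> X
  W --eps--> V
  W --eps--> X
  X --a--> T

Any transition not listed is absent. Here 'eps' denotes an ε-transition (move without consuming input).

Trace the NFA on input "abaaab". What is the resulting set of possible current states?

Start: ε-closure({T}) = {T, U}.
Read 'a': {T, U} → {T, U}.
Read 'b': {T, U} → {U, V, W, X}.
Read 'a': {U, V, W, X} → {T, U, V, X}.
Read 'a': {T, U, V, X} → {T, U, V, X}.
Read 'a': {T, U, V, X} → {T, U, V, X}.
Read 'b': {T, U, V, X} → {T, U, V, W, X}.

{T, U, V, W, X}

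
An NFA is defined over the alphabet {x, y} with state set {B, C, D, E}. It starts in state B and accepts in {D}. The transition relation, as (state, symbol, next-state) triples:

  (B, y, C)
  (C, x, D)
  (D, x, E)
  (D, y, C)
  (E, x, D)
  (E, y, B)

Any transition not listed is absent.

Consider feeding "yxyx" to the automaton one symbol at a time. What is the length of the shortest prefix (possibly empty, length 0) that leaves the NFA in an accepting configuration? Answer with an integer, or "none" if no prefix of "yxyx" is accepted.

Start in {B}.
Read 'y': B→{C}; now {C}.
Read 'x': C→{D}; now {D}.
None of the earlier sets intersect F, but {D} does.

2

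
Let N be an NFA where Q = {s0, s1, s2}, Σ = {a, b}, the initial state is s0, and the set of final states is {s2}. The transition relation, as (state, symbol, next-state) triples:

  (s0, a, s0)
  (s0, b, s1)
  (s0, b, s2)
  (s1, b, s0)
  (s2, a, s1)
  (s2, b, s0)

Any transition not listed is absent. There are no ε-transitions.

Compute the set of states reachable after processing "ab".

{s1, s2}

Start in {s0}.
Read 'a': {s0} → {s0}.
Read 'b': {s0} → {s1, s2}.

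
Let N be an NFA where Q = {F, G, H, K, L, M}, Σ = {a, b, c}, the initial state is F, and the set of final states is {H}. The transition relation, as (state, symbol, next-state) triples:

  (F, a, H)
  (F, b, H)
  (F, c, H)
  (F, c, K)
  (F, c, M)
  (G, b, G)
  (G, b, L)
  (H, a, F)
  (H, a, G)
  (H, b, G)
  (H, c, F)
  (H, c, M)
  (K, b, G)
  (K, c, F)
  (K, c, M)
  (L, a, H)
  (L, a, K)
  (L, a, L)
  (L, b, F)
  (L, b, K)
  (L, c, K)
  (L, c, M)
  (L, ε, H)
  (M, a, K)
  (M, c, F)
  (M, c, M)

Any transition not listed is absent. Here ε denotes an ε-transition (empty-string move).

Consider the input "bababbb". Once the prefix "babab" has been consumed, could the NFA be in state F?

Yes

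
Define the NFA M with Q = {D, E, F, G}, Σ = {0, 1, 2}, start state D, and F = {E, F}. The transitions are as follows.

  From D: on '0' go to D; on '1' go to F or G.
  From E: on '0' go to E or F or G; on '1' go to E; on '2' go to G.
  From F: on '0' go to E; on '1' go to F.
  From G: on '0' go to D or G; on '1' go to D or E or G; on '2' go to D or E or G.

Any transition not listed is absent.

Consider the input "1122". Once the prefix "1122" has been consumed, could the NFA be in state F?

No

Start in {D}.
Read '1': D→{F, G}; now {F, G}.
Read '1': F→{F}, G→{D, E, G}; now {D, E, F, G}.
Read '2': D→∅, E→{G}, F→∅, G→{D, E, G}; now {D, E, G}.
Read '2': D→∅, E→{G}, G→{D, E, G}; now {D, E, G}.
State F is not in {D, E, G}.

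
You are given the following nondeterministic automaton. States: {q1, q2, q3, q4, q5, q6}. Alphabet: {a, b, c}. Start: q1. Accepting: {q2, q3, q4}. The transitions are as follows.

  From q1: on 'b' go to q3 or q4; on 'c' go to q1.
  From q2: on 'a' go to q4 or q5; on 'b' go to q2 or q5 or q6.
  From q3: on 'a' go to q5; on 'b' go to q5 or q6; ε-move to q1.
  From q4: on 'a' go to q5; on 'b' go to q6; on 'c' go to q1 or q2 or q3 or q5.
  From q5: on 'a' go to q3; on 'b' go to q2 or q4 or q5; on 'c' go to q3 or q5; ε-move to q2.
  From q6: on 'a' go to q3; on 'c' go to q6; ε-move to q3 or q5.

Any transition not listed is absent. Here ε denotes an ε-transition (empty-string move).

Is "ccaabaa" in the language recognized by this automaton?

No

Start in {q1}.
Read 'c': q1→{q1}; now {q1}.
Read 'c': q1→{q1}; now {q1}.
Read 'a': q1→∅; now ∅.
The set is empty and remains empty for the remaining 4 symbols.
The final set ∅ contains no accepting state.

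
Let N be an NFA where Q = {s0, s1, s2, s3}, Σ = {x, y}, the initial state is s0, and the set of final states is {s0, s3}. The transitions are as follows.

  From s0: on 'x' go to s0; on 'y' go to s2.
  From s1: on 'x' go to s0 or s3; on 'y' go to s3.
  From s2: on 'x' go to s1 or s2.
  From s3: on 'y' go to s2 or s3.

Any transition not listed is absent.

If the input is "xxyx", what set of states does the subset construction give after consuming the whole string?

{s1, s2}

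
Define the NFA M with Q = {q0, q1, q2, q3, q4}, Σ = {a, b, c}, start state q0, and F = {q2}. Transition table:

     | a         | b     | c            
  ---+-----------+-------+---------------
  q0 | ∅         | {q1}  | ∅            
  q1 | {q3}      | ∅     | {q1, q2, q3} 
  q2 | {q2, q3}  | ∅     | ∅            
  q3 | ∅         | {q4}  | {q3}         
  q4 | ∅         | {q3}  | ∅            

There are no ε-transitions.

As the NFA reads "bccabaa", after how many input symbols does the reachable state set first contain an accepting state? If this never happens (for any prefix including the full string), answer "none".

Start in {q0}.
Read 'b': q0→{q1}; now {q1}.
Read 'c': q1→{q1, q2, q3}; now {q1, q2, q3}.
None of the earlier sets intersect F, but {q1, q2, q3} does.

2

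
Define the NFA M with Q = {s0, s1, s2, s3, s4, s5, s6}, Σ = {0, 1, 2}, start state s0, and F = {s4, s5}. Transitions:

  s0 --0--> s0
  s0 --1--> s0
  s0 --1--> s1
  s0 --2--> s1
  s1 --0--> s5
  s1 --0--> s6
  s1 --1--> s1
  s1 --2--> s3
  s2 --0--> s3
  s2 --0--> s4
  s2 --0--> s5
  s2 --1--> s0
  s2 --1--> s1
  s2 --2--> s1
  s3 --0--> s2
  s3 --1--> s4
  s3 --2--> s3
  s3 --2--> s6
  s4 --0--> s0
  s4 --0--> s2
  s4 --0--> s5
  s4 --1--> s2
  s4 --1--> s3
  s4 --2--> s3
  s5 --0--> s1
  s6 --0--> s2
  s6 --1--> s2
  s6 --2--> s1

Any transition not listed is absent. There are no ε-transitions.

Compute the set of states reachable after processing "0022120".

Start in {s0}.
Read '0': s0→{s0}; now {s0}.
Read '0': s0→{s0}; now {s0}.
Read '2': s0→{s1}; now {s1}.
Read '2': s1→{s3}; now {s3}.
Read '1': s3→{s4}; now {s4}.
Read '2': s4→{s3}; now {s3}.
Read '0': s3→{s2}; now {s2}.

{s2}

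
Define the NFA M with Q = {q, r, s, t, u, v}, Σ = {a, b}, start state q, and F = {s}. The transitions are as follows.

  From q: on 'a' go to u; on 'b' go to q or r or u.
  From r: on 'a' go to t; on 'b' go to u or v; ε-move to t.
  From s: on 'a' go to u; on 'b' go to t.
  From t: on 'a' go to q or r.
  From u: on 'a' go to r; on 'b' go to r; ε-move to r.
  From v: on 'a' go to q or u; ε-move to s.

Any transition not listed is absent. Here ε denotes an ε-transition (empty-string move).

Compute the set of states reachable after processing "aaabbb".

Start in {q}.
Read 'a': {q} → {r, t, u}.
Read 'a': {r, t, u} → {q, r, t}.
Read 'a': {q, r, t} → {q, r, t, u}.
Read 'b': {q, r, t, u} → {q, r, s, t, u, v}.
Read 'b': {q, r, s, t, u, v} → {q, r, s, t, u, v}.
Read 'b': {q, r, s, t, u, v} → {q, r, s, t, u, v}.

{q, r, s, t, u, v}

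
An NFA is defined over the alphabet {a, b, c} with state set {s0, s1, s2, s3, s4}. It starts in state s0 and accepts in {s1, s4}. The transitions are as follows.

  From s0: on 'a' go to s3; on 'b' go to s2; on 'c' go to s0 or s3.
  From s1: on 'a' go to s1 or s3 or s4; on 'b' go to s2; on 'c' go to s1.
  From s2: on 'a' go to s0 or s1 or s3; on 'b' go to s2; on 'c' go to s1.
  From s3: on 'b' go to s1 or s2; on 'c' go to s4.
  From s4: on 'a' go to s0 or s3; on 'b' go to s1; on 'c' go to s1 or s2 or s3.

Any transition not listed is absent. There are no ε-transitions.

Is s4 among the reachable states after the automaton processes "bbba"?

Start in {s0}.
Read 'b': s0→{s2}; now {s2}.
Read 'b': s2→{s2}; now {s2}.
Read 'b': s2→{s2}; now {s2}.
Read 'a': s2→{s0, s1, s3}; now {s0, s1, s3}.
State s4 is not in {s0, s1, s3}.

No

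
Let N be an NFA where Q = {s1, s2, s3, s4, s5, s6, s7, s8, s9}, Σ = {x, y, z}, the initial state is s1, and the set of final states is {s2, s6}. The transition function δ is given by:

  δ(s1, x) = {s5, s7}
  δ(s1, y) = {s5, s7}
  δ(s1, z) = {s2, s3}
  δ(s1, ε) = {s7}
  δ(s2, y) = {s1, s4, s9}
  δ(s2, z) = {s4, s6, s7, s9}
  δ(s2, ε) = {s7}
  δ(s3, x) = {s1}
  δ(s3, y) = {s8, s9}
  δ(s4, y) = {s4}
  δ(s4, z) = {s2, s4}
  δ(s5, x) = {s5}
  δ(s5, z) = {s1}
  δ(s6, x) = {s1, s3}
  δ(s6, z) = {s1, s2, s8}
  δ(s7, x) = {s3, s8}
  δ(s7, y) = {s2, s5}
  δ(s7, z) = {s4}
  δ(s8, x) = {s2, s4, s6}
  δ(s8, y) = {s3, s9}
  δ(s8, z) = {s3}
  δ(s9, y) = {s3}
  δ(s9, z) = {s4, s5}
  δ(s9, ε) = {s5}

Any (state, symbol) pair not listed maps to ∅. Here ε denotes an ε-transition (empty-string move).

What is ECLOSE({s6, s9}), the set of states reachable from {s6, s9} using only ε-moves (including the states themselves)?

{s5, s6, s9}

Begin with {s6, s9}.
ε-move s9 → s5; add s5.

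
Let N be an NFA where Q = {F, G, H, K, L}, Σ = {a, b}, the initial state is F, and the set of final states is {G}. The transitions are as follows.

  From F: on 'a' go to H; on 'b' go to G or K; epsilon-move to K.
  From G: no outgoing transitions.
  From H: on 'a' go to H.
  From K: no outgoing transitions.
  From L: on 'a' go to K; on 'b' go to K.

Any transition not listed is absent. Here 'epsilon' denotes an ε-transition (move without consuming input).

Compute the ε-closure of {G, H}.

{G, H}

Begin with {G, H}.
No ε-moves leave this set, so the closure equals the set itself.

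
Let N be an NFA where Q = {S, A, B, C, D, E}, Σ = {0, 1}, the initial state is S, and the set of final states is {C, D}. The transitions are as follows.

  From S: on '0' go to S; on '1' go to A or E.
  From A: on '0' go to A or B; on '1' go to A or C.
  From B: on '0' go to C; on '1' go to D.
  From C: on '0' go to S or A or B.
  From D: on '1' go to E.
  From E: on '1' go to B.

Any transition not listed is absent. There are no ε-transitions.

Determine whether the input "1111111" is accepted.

Yes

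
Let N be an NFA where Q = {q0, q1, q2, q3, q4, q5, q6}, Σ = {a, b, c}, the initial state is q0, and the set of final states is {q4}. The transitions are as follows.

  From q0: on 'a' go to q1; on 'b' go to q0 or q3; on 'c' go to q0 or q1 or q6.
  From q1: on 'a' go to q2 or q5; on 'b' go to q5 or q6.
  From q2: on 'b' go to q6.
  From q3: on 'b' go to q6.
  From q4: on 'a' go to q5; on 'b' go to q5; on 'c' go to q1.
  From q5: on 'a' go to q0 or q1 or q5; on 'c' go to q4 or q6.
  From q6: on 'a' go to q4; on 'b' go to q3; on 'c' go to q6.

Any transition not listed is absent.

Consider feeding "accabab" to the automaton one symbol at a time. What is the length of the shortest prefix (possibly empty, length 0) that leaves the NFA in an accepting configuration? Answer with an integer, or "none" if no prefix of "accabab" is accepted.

none

Start in {q0}.
Read 'a': {q0} → {q1}.
Read 'c': {q1} → ∅.
The set is empty and remains empty for the remaining 5 symbols.
No reachable set along the way intersects F.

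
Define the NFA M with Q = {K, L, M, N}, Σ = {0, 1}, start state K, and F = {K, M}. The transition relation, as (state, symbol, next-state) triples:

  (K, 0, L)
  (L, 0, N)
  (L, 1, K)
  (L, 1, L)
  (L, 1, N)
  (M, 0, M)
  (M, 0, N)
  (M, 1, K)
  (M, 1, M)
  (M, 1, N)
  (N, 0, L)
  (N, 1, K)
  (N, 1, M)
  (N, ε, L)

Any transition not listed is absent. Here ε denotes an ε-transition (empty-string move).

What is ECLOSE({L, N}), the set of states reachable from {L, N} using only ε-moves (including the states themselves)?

Begin with {L, N}.
No ε-moves leave this set, so the closure equals the set itself.

{L, N}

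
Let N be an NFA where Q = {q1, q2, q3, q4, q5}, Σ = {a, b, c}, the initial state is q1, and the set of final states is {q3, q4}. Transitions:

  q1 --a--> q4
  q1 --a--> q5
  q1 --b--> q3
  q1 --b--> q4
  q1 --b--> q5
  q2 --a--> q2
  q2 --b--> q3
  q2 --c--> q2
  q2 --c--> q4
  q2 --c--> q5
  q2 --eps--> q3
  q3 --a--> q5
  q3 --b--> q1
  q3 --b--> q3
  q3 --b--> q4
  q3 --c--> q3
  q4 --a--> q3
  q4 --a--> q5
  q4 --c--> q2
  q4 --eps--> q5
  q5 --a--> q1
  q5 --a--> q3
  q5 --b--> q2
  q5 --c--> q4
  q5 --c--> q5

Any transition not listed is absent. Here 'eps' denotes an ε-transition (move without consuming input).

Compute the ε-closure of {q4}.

{q4, q5}

Begin with {q4}.
ε-move q4 → q5; add q5.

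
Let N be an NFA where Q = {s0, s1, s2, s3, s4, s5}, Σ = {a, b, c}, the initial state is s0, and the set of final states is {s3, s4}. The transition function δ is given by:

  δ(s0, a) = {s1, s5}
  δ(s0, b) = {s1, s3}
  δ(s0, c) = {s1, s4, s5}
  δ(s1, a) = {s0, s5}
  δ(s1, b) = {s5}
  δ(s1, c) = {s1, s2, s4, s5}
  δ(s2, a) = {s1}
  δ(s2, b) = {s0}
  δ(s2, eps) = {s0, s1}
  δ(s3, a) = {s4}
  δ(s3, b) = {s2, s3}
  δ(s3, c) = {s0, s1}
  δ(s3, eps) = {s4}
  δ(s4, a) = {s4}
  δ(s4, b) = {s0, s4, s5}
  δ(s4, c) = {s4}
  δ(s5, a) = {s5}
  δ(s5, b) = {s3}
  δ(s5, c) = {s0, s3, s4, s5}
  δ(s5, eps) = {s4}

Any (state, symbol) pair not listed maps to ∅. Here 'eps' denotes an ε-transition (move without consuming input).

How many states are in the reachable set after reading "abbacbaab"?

5

Start in {s0}.
Read 'a': {s0} → {s1, s4, s5}.
Read 'b': {s1, s4, s5} → {s0, s3, s4, s5}.
Read 'b': {s0, s3, s4, s5} → {s0, s1, s2, s3, s4, s5}.
Read 'a': {s0, s1, s2, s3, s4, s5} → {s0, s1, s4, s5}.
Read 'c': {s0, s1, s4, s5} → {s0, s1, s2, s3, s4, s5}.
Read 'b': {s0, s1, s2, s3, s4, s5} → {s0, s1, s2, s3, s4, s5}.
Read 'a': {s0, s1, s2, s3, s4, s5} → {s0, s1, s4, s5}.
Read 'a': {s0, s1, s4, s5} → {s0, s1, s4, s5}.
Read 'b': {s0, s1, s4, s5} → {s0, s1, s3, s4, s5}.
That set has 5 states.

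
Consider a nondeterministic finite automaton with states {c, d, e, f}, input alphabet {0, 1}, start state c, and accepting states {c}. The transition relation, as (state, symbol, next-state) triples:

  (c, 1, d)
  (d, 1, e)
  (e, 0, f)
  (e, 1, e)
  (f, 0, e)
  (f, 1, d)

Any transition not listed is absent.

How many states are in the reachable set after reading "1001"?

Start in {c}.
Read '1': {c} → {d}.
Read '0': {d} → ∅.
The set is empty and remains empty for the remaining 2 symbols.
That set has 0 states.

0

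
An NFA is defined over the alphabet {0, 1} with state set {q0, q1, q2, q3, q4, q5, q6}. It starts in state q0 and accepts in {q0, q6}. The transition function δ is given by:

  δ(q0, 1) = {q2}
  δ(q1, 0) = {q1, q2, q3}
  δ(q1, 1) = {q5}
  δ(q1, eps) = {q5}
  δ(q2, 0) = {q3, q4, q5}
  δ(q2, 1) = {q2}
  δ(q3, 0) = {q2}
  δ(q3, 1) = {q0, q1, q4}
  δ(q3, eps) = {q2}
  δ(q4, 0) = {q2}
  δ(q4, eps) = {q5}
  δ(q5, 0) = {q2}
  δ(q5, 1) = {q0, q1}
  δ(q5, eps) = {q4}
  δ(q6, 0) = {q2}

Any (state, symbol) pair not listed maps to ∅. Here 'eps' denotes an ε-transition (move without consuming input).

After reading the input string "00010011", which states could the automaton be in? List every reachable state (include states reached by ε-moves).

∅

Start in {q0}.
Read '0': {q0} → ∅.
The set is empty and remains empty for the remaining 7 symbols.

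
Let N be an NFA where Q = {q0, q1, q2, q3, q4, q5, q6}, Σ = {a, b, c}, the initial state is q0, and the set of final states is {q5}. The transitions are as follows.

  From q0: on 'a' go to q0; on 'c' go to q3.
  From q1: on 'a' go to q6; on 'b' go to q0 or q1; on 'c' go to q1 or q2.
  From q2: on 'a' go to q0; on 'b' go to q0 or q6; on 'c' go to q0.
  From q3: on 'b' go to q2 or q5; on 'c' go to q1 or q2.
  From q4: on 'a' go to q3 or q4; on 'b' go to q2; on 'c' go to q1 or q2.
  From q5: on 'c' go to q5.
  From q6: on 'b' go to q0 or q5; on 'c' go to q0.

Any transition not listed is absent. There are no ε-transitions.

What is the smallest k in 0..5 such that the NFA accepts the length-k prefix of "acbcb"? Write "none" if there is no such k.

Start in {q0}.
Read 'a': q0→{q0}; now {q0}.
Read 'c': q0→{q3}; now {q3}.
Read 'b': q3→{q2, q5}; now {q2, q5}.
None of the earlier sets intersect F, but {q2, q5} does.

3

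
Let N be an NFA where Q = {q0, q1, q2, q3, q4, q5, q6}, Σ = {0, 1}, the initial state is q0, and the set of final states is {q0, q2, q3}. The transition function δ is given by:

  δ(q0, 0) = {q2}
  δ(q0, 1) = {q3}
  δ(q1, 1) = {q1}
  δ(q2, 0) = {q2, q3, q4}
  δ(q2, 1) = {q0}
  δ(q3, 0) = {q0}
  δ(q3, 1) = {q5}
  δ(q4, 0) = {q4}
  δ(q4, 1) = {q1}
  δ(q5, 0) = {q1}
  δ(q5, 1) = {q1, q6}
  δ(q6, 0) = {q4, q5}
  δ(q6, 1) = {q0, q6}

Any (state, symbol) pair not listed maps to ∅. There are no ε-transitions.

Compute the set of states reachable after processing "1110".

{q4, q5}

Start in {q0}.
Read '1': q0→{q3}; now {q3}.
Read '1': q3→{q5}; now {q5}.
Read '1': q5→{q1, q6}; now {q1, q6}.
Read '0': q1→∅, q6→{q4, q5}; now {q4, q5}.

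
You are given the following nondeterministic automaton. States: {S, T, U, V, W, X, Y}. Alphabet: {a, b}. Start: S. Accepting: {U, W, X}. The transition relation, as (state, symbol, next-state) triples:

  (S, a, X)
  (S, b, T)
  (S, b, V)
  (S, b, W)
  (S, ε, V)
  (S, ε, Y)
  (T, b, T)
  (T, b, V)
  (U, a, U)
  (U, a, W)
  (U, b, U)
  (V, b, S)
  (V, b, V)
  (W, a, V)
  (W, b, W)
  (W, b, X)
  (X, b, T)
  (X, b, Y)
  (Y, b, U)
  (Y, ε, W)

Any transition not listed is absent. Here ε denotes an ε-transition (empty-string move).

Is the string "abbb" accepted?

Yes

Start: ε-closure({S}) = {S, V, W, Y}.
Read 'a': {S, V, W, Y} → {V, X}.
Read 'b': {V, X} → {S, T, V, W, Y}.
Read 'b': {S, T, V, W, Y} → {S, T, U, V, W, X, Y}.
Read 'b': {S, T, U, V, W, X, Y} → {S, T, U, V, W, X, Y}.
The final set {S, T, U, V, W, X, Y} contains the accepting states U, W, X.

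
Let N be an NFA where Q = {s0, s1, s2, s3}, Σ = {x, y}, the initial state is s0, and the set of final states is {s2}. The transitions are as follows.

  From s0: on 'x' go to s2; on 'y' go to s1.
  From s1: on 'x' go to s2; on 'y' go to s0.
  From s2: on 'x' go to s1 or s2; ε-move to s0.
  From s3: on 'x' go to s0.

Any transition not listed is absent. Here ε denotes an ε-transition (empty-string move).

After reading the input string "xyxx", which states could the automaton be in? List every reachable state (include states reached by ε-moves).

Start in {s0}.
Read 'x': {s0} → {s0, s2}.
Read 'y': {s0, s2} → {s1}.
Read 'x': {s1} → {s0, s2}.
Read 'x': {s0, s2} → {s0, s1, s2}.

{s0, s1, s2}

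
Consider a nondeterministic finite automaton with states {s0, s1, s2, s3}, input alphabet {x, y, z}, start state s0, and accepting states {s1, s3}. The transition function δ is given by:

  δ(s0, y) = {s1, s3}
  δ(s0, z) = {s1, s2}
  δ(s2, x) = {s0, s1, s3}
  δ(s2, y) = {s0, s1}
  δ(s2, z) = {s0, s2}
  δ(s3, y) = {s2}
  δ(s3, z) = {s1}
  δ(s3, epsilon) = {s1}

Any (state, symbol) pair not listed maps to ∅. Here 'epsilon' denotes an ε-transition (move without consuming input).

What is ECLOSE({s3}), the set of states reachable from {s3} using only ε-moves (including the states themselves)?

{s1, s3}

Begin with {s3}.
ε-move s3 → s1; add s1.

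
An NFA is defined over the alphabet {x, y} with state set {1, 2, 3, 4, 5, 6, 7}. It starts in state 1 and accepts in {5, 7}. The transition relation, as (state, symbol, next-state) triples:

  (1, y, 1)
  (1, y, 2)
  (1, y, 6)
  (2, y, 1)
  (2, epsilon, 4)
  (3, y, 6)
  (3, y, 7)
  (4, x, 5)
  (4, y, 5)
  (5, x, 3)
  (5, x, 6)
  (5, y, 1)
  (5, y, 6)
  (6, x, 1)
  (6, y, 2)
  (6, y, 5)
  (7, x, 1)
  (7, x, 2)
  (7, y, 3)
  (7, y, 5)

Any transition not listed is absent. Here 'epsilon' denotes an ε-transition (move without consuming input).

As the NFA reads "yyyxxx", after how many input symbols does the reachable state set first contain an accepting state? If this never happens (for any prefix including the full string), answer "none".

2

Start in {1}.
Read 'y': {1} → {1, 2, 4, 6}.
Read 'y': {1, 2, 4, 6} → {1, 2, 4, 5, 6}.
None of the earlier sets intersect F, but {1, 2, 4, 5, 6} does.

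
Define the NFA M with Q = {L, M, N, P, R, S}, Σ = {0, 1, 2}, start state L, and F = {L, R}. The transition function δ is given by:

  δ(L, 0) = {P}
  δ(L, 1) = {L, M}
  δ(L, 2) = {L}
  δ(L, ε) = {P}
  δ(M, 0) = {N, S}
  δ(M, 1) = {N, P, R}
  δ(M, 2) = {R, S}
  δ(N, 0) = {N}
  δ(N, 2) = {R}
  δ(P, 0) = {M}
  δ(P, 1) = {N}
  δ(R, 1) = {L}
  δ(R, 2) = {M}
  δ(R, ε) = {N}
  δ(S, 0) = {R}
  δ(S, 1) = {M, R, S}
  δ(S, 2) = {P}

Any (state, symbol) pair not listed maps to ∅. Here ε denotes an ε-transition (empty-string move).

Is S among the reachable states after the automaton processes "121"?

Yes

Start: ε-closure({L}) = {L, P}.
Read '1': {L, P} → {L, M, N, P}.
Read '2': {L, M, N, P} → {L, N, P, R, S}.
Read '1': {L, N, P, R, S} → {L, M, N, P, R, S}.
State S is in {L, M, N, P, R, S}.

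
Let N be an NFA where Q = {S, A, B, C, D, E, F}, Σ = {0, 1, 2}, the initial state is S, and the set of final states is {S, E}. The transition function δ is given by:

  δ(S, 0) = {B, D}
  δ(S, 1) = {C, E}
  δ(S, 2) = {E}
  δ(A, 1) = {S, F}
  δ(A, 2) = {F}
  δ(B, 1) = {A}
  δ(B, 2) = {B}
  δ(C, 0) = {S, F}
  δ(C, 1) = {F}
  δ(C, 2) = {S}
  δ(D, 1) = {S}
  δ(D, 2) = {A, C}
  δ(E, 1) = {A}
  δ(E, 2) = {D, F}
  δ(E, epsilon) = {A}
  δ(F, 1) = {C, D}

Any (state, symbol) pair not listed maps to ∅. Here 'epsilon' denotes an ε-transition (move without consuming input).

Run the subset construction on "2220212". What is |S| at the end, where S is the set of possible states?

3

Start in {S}.
Read '2': S→{E}; union {E}; ε-closure = {A, E}.
Read '2': A→{F}, E→{D, F}; now {D, F}.
Read '2': D→{A, C}, F→∅; now {A, C}.
Read '0': A→∅, C→{S, F}; now {S, F}.
Read '2': S→{E}, F→∅; union {E}; ε-closure = {A, E}.
Read '1': A→{S, F}, E→{A}; now {S, A, F}.
Read '2': S→{E}, A→{F}, F→∅; union {E, F}; ε-closure = {A, E, F}.
That set has 3 states.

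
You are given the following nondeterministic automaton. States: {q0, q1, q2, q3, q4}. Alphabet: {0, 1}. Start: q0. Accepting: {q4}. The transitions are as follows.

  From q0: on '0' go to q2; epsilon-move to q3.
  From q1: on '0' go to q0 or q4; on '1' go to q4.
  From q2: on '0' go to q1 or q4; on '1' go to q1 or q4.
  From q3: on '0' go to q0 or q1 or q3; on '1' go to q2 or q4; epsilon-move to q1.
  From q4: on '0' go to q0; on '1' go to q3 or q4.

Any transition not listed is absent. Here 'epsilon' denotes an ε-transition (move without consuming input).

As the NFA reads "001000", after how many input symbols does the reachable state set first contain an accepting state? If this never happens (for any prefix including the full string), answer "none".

Start: ε-closure({q0}) = {q0, q1, q3}.
Read '0': q0→{q2}, q1→{q0, q4}, q3→{q0, q1, q3}; now {q0, q1, q2, q3, q4}.
None of the earlier sets intersect F, but {q0, q1, q2, q3, q4} does.

1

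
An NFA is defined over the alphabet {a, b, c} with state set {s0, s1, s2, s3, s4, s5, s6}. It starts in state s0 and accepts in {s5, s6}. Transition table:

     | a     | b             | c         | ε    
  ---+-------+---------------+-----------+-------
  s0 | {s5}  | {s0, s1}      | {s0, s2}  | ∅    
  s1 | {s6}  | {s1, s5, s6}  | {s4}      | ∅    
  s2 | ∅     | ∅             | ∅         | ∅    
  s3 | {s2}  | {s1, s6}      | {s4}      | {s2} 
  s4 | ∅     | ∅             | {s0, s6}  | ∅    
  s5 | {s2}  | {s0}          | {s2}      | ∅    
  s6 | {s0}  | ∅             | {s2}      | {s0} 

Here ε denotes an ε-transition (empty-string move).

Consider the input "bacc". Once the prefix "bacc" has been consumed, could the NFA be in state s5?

Start in {s0}.
Read 'b': s0→{s0, s1}; now {s0, s1}.
Read 'a': s0→{s5}, s1→{s6}; union {s5, s6}; ε-closure = {s0, s5, s6}.
Read 'c': s0→{s0, s2}, s5→{s2}, s6→{s2}; now {s0, s2}.
Read 'c': s0→{s0, s2}, s2→∅; now {s0, s2}.
State s5 is not in {s0, s2}.

No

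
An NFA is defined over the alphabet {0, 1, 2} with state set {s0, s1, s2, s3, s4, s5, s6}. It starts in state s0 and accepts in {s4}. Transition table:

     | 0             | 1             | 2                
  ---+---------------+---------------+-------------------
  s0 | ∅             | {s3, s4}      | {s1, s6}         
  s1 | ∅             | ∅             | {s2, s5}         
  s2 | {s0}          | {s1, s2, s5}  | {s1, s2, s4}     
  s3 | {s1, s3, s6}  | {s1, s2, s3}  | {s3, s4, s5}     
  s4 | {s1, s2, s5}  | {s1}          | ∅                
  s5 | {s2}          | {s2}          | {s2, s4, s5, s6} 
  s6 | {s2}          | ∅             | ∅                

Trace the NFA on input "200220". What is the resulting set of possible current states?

{s0, s2}

Start in {s0}.
Read '2': s0→{s1, s6}; now {s1, s6}.
Read '0': s1→∅, s6→{s2}; now {s2}.
Read '0': s2→{s0}; now {s0}.
Read '2': s0→{s1, s6}; now {s1, s6}.
Read '2': s1→{s2, s5}, s6→∅; now {s2, s5}.
Read '0': s2→{s0}, s5→{s2}; now {s0, s2}.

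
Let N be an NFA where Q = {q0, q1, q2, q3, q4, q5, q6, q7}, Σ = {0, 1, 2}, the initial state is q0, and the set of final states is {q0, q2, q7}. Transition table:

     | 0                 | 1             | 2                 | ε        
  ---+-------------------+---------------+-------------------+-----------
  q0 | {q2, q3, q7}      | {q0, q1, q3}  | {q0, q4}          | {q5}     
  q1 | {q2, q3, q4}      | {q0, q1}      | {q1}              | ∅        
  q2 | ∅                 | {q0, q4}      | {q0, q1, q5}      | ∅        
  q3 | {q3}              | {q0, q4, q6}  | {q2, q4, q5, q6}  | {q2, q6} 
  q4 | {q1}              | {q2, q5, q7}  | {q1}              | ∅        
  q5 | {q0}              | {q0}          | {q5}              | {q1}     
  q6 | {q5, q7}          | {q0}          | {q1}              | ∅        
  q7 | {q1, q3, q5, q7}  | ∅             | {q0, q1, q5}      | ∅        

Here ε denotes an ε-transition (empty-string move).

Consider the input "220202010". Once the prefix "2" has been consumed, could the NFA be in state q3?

Start: ε-closure({q0}) = {q0, q1, q5}.
Read '2': {q0, q1, q5} → {q0, q1, q4, q5}.
State q3 is not in {q0, q1, q4, q5}.

No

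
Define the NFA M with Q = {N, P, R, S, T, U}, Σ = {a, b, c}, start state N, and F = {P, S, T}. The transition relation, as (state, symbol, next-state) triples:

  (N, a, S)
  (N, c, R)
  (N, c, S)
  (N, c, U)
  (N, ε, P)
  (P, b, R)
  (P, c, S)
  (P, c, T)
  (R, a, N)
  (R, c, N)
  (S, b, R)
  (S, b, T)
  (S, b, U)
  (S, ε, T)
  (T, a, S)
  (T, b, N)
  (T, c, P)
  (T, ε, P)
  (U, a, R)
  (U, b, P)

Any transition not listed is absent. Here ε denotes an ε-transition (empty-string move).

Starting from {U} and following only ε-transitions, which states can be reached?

{U}

Begin with {U}.
No ε-moves leave this set, so the closure equals the set itself.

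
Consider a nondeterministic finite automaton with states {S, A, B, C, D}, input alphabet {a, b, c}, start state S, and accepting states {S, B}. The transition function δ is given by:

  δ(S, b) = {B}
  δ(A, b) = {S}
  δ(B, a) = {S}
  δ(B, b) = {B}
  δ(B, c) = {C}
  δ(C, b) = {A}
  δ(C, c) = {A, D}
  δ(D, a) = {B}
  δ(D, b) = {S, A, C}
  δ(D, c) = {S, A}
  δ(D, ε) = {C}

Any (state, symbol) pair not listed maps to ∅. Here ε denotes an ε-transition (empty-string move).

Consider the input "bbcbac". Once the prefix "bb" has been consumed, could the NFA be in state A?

No

Start in {S}.
Read 'b': S→{B}; now {B}.
Read 'b': B→{B}; now {B}.
State A is not in {B}.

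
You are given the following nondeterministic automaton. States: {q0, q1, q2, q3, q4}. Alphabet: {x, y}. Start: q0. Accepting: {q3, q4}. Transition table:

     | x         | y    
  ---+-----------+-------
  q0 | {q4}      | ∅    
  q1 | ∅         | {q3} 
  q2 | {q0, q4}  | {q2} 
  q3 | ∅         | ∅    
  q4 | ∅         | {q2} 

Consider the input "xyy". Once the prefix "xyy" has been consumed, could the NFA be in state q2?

Start in {q0}.
Read 'x': q0→{q4}; now {q4}.
Read 'y': q4→{q2}; now {q2}.
Read 'y': q2→{q2}; now {q2}.
State q2 is in {q2}.

Yes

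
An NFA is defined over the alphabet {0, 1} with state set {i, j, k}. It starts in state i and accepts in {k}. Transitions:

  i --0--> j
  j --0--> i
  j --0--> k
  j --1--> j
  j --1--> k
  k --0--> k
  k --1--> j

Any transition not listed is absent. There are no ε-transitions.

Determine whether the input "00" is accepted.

Yes

Start in {i}.
Read '0': {i} → {j}.
Read '0': {j} → {i, k}.
The final set {i, k} contains the accepting state k.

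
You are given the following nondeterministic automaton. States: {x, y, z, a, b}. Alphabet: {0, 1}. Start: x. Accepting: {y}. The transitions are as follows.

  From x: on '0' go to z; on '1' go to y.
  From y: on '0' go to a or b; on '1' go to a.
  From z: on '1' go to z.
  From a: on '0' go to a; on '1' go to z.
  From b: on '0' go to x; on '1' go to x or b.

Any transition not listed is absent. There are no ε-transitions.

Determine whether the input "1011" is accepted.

Yes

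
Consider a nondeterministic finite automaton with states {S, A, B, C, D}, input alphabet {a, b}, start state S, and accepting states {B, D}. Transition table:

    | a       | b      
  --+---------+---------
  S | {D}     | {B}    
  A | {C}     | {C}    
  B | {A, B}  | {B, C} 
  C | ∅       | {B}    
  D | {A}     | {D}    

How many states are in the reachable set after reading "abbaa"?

1

Start in {S}.
Read 'a': S→{D}; now {D}.
Read 'b': D→{D}; now {D}.
Read 'b': D→{D}; now {D}.
Read 'a': D→{A}; now {A}.
Read 'a': A→{C}; now {C}.
That set has 1 state.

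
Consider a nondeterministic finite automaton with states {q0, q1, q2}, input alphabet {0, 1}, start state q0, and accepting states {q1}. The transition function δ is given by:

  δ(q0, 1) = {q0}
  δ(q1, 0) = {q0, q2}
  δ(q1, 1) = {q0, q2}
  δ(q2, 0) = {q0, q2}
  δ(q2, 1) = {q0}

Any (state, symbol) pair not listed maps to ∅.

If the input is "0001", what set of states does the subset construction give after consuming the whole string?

∅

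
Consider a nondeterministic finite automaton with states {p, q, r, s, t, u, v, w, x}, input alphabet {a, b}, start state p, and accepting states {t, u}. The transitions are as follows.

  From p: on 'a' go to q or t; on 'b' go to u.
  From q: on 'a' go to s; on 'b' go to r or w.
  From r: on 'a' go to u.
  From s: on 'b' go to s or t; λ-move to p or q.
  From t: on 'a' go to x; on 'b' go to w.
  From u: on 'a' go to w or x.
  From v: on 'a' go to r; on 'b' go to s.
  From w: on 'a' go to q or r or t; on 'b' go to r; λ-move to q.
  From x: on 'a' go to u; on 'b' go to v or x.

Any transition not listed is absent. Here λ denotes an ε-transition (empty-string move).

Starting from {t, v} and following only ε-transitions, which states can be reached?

{t, v}

Begin with {t, v}.
No ε-moves leave this set, so the closure equals the set itself.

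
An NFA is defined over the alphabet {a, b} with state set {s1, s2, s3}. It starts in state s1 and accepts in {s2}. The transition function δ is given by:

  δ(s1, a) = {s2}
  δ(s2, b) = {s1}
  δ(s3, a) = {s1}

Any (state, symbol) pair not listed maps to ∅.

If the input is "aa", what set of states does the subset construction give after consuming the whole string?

∅

Start in {s1}.
Read 'a': {s1} → {s2}.
Read 'a': {s2} → ∅.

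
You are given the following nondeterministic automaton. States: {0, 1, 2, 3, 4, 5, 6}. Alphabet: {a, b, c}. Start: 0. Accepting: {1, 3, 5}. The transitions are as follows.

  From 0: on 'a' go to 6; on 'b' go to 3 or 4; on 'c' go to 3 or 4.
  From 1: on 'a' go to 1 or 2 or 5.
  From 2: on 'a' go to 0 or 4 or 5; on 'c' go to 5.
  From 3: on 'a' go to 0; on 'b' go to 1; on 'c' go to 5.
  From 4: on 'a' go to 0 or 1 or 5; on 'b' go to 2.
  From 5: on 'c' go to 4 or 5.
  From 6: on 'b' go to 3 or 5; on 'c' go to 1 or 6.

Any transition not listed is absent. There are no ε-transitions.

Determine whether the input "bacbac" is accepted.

Start in {0}.
Read 'b': {0} → {3, 4}.
Read 'a': {3, 4} → {0, 1, 5}.
Read 'c': {0, 1, 5} → {3, 4, 5}.
Read 'b': {3, 4, 5} → {1, 2}.
Read 'a': {1, 2} → {0, 1, 2, 4, 5}.
Read 'c': {0, 1, 2, 4, 5} → {3, 4, 5}.
The final set {3, 4, 5} contains the accepting states 3, 5.

Yes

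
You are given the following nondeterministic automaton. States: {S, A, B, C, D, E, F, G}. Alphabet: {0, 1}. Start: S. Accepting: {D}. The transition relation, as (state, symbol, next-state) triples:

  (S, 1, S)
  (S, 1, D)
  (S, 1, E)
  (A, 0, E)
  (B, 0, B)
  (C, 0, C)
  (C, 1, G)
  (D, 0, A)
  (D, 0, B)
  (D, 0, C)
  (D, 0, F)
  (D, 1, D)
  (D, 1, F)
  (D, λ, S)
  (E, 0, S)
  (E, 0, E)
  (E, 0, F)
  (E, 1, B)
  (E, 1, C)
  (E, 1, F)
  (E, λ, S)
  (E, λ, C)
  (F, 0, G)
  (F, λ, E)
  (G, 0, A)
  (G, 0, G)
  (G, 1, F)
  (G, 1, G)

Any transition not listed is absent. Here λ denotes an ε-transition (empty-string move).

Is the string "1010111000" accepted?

Start in {S}.
Read '1': S→{S, D, E}; union {S, D, E}; ε-closure = {S, C, D, E}.
Read '0': S→∅, C→{C}, D→{A, B, C, F}, E→{S, E, F}; now {S, A, B, C, E, F}.
Read '1': S→{S, D, E}, A→∅, B→∅, C→{G}, E→{B, C, F}, F→∅; now {S, B, C, D, E, F, G}.
Read '0': S→∅, B→{B}, C→{C}, D→{A, B, C, F}, E→{S, E, F}, F→{G}, G→{A, G}; now {S, A, B, C, E, F, G}.
Read '1': S→{S, D, E}, A→∅, B→∅, C→{G}, E→{B, C, F}, F→∅, G→{F, G}; now {S, B, C, D, E, F, G}.
Read '1': S→{S, D, E}, B→∅, C→{G}, D→{D, F}, E→{B, C, F}, F→∅, G→{F, G}; now {S, B, C, D, E, F, G}.
Read '1': S→{S, D, E}, B→∅, C→{G}, D→{D, F}, E→{B, C, F}, F→∅, G→{F, G}; now {S, B, C, D, E, F, G}.
Read '0': S→∅, B→{B}, C→{C}, D→{A, B, C, F}, E→{S, E, F}, F→{G}, G→{A, G}; now {S, A, B, C, E, F, G}.
Read '0': S→∅, A→{E}, B→{B}, C→{C}, E→{S, E, F}, F→{G}, G→{A, G}; now {S, A, B, C, E, F, G}.
Read '0': S→∅, A→{E}, B→{B}, C→{C}, E→{S, E, F}, F→{G}, G→{A, G}; now {S, A, B, C, E, F, G}.
The final set {S, A, B, C, E, F, G} contains no accepting state.

No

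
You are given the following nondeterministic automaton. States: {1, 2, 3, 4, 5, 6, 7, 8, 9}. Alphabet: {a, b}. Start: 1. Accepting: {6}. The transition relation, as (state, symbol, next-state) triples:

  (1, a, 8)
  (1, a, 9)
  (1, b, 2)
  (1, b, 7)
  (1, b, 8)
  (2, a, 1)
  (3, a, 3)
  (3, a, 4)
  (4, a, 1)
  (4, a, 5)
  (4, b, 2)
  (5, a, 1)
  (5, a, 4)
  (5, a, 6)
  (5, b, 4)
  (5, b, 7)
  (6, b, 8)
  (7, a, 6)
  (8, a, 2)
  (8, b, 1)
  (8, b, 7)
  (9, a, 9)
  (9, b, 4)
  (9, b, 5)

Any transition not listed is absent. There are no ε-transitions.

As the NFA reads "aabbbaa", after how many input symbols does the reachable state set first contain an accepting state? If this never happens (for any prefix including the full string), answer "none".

none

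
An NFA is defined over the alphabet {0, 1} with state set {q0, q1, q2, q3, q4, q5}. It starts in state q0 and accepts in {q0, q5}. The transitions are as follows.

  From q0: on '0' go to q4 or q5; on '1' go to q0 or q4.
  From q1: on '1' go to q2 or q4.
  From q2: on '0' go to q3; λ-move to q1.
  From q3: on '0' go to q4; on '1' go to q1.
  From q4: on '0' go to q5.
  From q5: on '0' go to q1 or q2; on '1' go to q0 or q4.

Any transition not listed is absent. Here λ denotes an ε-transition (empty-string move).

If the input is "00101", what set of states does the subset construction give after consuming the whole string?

Start in {q0}.
Read '0': q0→{q4, q5}; now {q4, q5}.
Read '0': q4→{q5}, q5→{q1, q2}; now {q1, q2, q5}.
Read '1': q1→{q2, q4}, q2→∅, q5→{q0, q4}; union {q0, q2, q4}; ε-closure = {q0, q1, q2, q4}.
Read '0': q0→{q4, q5}, q1→∅, q2→{q3}, q4→{q5}; now {q3, q4, q5}.
Read '1': q3→{q1}, q4→∅, q5→{q0, q4}; now {q0, q1, q4}.

{q0, q1, q4}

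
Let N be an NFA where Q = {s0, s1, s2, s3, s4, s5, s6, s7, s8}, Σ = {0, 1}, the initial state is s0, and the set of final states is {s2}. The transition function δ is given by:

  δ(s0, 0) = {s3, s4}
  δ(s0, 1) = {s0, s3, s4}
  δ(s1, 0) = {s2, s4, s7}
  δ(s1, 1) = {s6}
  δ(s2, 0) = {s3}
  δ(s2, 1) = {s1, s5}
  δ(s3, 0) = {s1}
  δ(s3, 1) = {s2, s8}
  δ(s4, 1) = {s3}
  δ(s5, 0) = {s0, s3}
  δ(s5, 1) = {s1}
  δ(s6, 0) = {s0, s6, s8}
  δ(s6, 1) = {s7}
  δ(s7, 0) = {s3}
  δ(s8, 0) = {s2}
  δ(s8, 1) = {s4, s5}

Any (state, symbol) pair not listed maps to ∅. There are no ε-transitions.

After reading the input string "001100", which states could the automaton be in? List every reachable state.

Start in {s0}.
Read '0': {s0} → {s3, s4}.
Read '0': {s3, s4} → {s1}.
Read '1': {s1} → {s6}.
Read '1': {s6} → {s7}.
Read '0': {s7} → {s3}.
Read '0': {s3} → {s1}.

{s1}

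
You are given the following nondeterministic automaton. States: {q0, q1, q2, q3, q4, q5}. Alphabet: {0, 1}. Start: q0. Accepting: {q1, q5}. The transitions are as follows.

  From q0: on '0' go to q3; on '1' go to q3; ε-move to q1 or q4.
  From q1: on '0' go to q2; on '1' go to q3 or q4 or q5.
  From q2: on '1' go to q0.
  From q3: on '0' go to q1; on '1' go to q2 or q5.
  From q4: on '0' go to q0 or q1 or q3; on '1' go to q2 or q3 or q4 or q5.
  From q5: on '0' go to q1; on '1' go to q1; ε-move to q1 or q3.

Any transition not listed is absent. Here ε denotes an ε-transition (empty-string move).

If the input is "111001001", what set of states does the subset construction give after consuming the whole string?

{q0, q1, q2, q3, q4, q5}

Start: ε-closure({q0}) = {q0, q1, q4}.
Read '1': q0→{q3}, q1→{q3, q4, q5}, q4→{q2, q3, q4, q5}; union {q2, q3, q4, q5}; ε-closure = {q1, q2, q3, q4, q5}.
Read '1': q1→{q3, q4, q5}, q2→{q0}, q3→{q2, q5}, q4→{q2, q3, q4, q5}, q5→{q1}; now {q0, q1, q2, q3, q4, q5}.
Read '1': q0→{q3}, q1→{q3, q4, q5}, q2→{q0}, q3→{q2, q5}, q4→{q2, q3, q4, q5}, q5→{q1}; now {q0, q1, q2, q3, q4, q5}.
Read '0': q0→{q3}, q1→{q2}, q2→∅, q3→{q1}, q4→{q0, q1, q3}, q5→{q1}; union {q0, q1, q2, q3}; ε-closure = {q0, q1, q2, q3, q4}.
Read '0': q0→{q3}, q1→{q2}, q2→∅, q3→{q1}, q4→{q0, q1, q3}; union {q0, q1, q2, q3}; ε-closure = {q0, q1, q2, q3, q4}.
Read '1': q0→{q3}, q1→{q3, q4, q5}, q2→{q0}, q3→{q2, q5}, q4→{q2, q3, q4, q5}; union {q0, q2, q3, q4, q5}; ε-closure = {q0, q1, q2, q3, q4, q5}.
Read '0': q0→{q3}, q1→{q2}, q2→∅, q3→{q1}, q4→{q0, q1, q3}, q5→{q1}; union {q0, q1, q2, q3}; ε-closure = {q0, q1, q2, q3, q4}.
Read '0': q0→{q3}, q1→{q2}, q2→∅, q3→{q1}, q4→{q0, q1, q3}; union {q0, q1, q2, q3}; ε-closure = {q0, q1, q2, q3, q4}.
Read '1': q0→{q3}, q1→{q3, q4, q5}, q2→{q0}, q3→{q2, q5}, q4→{q2, q3, q4, q5}; union {q0, q2, q3, q4, q5}; ε-closure = {q0, q1, q2, q3, q4, q5}.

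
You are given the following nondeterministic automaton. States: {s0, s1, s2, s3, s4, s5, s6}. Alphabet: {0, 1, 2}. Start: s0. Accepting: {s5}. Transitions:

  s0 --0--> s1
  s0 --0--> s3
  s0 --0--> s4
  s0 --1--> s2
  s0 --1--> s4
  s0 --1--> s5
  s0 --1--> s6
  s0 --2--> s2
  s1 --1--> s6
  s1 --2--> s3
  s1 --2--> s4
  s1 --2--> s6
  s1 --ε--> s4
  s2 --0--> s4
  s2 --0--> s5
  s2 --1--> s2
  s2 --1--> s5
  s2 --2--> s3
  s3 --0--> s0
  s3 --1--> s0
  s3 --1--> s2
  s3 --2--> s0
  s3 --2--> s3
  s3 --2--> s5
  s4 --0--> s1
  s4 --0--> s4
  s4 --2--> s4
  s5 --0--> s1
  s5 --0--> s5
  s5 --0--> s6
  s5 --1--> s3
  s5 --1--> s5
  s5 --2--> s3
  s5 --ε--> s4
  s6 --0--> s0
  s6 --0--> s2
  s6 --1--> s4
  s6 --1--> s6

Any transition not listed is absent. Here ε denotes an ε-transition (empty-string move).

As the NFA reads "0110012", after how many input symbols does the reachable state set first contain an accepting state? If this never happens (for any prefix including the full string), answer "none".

Start in {s0}.
Read '0': s0→{s1, s3, s4}; now {s1, s3, s4}.
Read '1': s1→{s6}, s3→{s0, s2}, s4→∅; now {s0, s2, s6}.
Read '1': s0→{s2, s4, s5, s6}, s2→{s2, s5}, s6→{s4, s6}; now {s2, s4, s5, s6}.
None of the earlier sets intersect F, but {s2, s4, s5, s6} does.

3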